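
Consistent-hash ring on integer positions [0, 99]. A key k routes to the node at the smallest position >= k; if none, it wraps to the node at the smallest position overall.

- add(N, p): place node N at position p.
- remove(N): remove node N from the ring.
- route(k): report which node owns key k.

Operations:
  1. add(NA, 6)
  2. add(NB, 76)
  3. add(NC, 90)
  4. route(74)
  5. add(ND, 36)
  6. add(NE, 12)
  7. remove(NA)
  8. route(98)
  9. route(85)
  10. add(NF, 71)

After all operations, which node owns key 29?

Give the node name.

Answer: ND

Derivation:
Op 1: add NA@6 -> ring=[6:NA]
Op 2: add NB@76 -> ring=[6:NA,76:NB]
Op 3: add NC@90 -> ring=[6:NA,76:NB,90:NC]
Op 4: route key 74: smallest pos >= 74 is 76 -> NB
Op 5: add ND@36 -> ring=[6:NA,36:ND,76:NB,90:NC]
Op 6: add NE@12 -> ring=[6:NA,12:NE,36:ND,76:NB,90:NC]
Op 7: remove NA -> ring=[12:NE,36:ND,76:NB,90:NC]
Op 8: route key 98: none >= 98, wrap to smallest pos 12 -> NE
Op 9: route key 85: smallest pos >= 85 is 90 -> NC
Op 10: add NF@71 -> ring=[12:NE,36:ND,71:NF,76:NB,90:NC]
Final route key 29: smallest pos >= 29 is 36 -> ND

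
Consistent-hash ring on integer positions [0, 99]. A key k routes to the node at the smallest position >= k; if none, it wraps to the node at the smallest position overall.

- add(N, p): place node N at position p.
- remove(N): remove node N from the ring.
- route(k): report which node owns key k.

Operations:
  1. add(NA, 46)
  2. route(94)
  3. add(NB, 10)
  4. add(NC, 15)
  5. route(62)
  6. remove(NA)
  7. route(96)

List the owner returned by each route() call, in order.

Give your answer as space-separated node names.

Op 1: add NA@46 -> ring=[46:NA]
Op 2: route key 94: none >= 94, wrap to smallest pos 46 -> NA
Op 3: add NB@10 -> ring=[10:NB,46:NA]
Op 4: add NC@15 -> ring=[10:NB,15:NC,46:NA]
Op 5: route key 62: none >= 62, wrap to smallest pos 10 -> NB
Op 6: remove NA -> ring=[10:NB,15:NC]
Op 7: route key 96: none >= 96, wrap to smallest pos 10 -> NB

Answer: NA NB NB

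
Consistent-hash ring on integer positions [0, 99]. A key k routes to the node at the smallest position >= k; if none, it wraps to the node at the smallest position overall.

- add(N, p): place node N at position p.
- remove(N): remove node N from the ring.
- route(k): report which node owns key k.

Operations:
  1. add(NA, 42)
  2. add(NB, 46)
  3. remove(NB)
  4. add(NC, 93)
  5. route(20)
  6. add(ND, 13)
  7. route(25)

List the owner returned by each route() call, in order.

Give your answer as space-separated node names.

Op 1: add NA@42 -> ring=[42:NA]
Op 2: add NB@46 -> ring=[42:NA,46:NB]
Op 3: remove NB -> ring=[42:NA]
Op 4: add NC@93 -> ring=[42:NA,93:NC]
Op 5: route key 20: smallest pos >= 20 is 42 -> NA
Op 6: add ND@13 -> ring=[13:ND,42:NA,93:NC]
Op 7: route key 25: smallest pos >= 25 is 42 -> NA

Answer: NA NA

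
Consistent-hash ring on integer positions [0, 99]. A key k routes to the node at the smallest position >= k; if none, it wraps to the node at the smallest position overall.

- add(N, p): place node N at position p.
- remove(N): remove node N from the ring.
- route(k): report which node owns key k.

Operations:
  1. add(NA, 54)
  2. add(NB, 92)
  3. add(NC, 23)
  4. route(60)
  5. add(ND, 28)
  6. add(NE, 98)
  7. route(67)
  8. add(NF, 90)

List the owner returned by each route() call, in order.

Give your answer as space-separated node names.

Op 1: add NA@54 -> ring=[54:NA]
Op 2: add NB@92 -> ring=[54:NA,92:NB]
Op 3: add NC@23 -> ring=[23:NC,54:NA,92:NB]
Op 4: route key 60: smallest pos >= 60 is 92 -> NB
Op 5: add ND@28 -> ring=[23:NC,28:ND,54:NA,92:NB]
Op 6: add NE@98 -> ring=[23:NC,28:ND,54:NA,92:NB,98:NE]
Op 7: route key 67: smallest pos >= 67 is 92 -> NB
Op 8: add NF@90 -> ring=[23:NC,28:ND,54:NA,90:NF,92:NB,98:NE]

Answer: NB NB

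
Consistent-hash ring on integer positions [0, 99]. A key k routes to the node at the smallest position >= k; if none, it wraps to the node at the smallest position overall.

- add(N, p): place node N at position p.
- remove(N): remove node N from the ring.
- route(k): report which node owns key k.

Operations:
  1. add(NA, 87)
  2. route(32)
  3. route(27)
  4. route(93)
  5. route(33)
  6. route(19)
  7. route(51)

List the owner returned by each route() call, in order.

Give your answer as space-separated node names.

Answer: NA NA NA NA NA NA

Derivation:
Op 1: add NA@87 -> ring=[87:NA]
Op 2: route key 32: smallest pos >= 32 is 87 -> NA
Op 3: route key 27: smallest pos >= 27 is 87 -> NA
Op 4: route key 93: none >= 93, wrap to smallest pos 87 -> NA
Op 5: route key 33: smallest pos >= 33 is 87 -> NA
Op 6: route key 19: smallest pos >= 19 is 87 -> NA
Op 7: route key 51: smallest pos >= 51 is 87 -> NA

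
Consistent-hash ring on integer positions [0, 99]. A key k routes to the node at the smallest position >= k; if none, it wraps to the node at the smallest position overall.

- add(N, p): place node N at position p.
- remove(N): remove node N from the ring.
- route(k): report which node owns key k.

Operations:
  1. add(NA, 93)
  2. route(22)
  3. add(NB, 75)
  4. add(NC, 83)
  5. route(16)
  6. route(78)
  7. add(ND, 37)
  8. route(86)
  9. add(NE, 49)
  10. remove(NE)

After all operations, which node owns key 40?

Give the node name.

Answer: NB

Derivation:
Op 1: add NA@93 -> ring=[93:NA]
Op 2: route key 22: smallest pos >= 22 is 93 -> NA
Op 3: add NB@75 -> ring=[75:NB,93:NA]
Op 4: add NC@83 -> ring=[75:NB,83:NC,93:NA]
Op 5: route key 16: smallest pos >= 16 is 75 -> NB
Op 6: route key 78: smallest pos >= 78 is 83 -> NC
Op 7: add ND@37 -> ring=[37:ND,75:NB,83:NC,93:NA]
Op 8: route key 86: smallest pos >= 86 is 93 -> NA
Op 9: add NE@49 -> ring=[37:ND,49:NE,75:NB,83:NC,93:NA]
Op 10: remove NE -> ring=[37:ND,75:NB,83:NC,93:NA]
Final route key 40: smallest pos >= 40 is 75 -> NB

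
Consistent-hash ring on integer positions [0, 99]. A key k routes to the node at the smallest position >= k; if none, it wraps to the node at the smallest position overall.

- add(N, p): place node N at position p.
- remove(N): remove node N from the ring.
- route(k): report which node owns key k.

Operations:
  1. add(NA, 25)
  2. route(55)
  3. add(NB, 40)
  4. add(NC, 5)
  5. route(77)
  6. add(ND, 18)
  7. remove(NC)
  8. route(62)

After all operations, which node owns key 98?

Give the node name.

Answer: ND

Derivation:
Op 1: add NA@25 -> ring=[25:NA]
Op 2: route key 55: none >= 55, wrap to smallest pos 25 -> NA
Op 3: add NB@40 -> ring=[25:NA,40:NB]
Op 4: add NC@5 -> ring=[5:NC,25:NA,40:NB]
Op 5: route key 77: none >= 77, wrap to smallest pos 5 -> NC
Op 6: add ND@18 -> ring=[5:NC,18:ND,25:NA,40:NB]
Op 7: remove NC -> ring=[18:ND,25:NA,40:NB]
Op 8: route key 62: none >= 62, wrap to smallest pos 18 -> ND
Final route key 98: none >= 98, wrap to smallest pos 18 -> ND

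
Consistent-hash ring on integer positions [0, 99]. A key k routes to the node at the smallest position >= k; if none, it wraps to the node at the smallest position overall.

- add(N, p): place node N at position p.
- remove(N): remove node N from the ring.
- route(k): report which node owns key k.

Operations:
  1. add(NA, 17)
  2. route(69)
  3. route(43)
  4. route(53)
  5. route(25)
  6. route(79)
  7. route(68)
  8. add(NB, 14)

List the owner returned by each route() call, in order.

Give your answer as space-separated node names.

Answer: NA NA NA NA NA NA

Derivation:
Op 1: add NA@17 -> ring=[17:NA]
Op 2: route key 69: none >= 69, wrap to smallest pos 17 -> NA
Op 3: route key 43: none >= 43, wrap to smallest pos 17 -> NA
Op 4: route key 53: none >= 53, wrap to smallest pos 17 -> NA
Op 5: route key 25: none >= 25, wrap to smallest pos 17 -> NA
Op 6: route key 79: none >= 79, wrap to smallest pos 17 -> NA
Op 7: route key 68: none >= 68, wrap to smallest pos 17 -> NA
Op 8: add NB@14 -> ring=[14:NB,17:NA]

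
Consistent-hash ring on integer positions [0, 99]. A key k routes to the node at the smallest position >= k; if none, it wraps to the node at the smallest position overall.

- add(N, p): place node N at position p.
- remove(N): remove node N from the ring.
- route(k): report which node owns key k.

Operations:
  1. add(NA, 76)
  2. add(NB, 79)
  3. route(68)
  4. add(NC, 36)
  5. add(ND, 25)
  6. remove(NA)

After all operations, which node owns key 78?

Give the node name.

Answer: NB

Derivation:
Op 1: add NA@76 -> ring=[76:NA]
Op 2: add NB@79 -> ring=[76:NA,79:NB]
Op 3: route key 68: smallest pos >= 68 is 76 -> NA
Op 4: add NC@36 -> ring=[36:NC,76:NA,79:NB]
Op 5: add ND@25 -> ring=[25:ND,36:NC,76:NA,79:NB]
Op 6: remove NA -> ring=[25:ND,36:NC,79:NB]
Final route key 78: smallest pos >= 78 is 79 -> NB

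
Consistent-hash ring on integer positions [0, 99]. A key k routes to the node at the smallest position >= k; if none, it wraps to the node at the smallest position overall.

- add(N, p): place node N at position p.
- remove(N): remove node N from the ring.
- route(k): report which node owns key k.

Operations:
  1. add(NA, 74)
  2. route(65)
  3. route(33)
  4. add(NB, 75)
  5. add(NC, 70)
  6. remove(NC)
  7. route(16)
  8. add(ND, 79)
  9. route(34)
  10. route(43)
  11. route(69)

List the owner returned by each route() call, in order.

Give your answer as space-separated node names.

Op 1: add NA@74 -> ring=[74:NA]
Op 2: route key 65: smallest pos >= 65 is 74 -> NA
Op 3: route key 33: smallest pos >= 33 is 74 -> NA
Op 4: add NB@75 -> ring=[74:NA,75:NB]
Op 5: add NC@70 -> ring=[70:NC,74:NA,75:NB]
Op 6: remove NC -> ring=[74:NA,75:NB]
Op 7: route key 16: smallest pos >= 16 is 74 -> NA
Op 8: add ND@79 -> ring=[74:NA,75:NB,79:ND]
Op 9: route key 34: smallest pos >= 34 is 74 -> NA
Op 10: route key 43: smallest pos >= 43 is 74 -> NA
Op 11: route key 69: smallest pos >= 69 is 74 -> NA

Answer: NA NA NA NA NA NA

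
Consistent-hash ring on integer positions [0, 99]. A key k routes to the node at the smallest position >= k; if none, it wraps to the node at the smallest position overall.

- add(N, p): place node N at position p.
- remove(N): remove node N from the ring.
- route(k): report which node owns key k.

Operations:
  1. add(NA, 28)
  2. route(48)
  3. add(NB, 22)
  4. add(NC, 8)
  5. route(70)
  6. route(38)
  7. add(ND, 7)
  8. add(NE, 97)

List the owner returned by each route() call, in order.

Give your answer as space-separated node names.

Answer: NA NC NC

Derivation:
Op 1: add NA@28 -> ring=[28:NA]
Op 2: route key 48: none >= 48, wrap to smallest pos 28 -> NA
Op 3: add NB@22 -> ring=[22:NB,28:NA]
Op 4: add NC@8 -> ring=[8:NC,22:NB,28:NA]
Op 5: route key 70: none >= 70, wrap to smallest pos 8 -> NC
Op 6: route key 38: none >= 38, wrap to smallest pos 8 -> NC
Op 7: add ND@7 -> ring=[7:ND,8:NC,22:NB,28:NA]
Op 8: add NE@97 -> ring=[7:ND,8:NC,22:NB,28:NA,97:NE]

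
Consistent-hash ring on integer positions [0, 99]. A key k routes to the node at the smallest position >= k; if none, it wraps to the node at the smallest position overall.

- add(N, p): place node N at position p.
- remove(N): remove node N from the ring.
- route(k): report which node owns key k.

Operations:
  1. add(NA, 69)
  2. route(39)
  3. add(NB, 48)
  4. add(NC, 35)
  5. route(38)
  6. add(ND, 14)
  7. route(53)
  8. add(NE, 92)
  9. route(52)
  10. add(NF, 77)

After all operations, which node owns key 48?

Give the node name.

Answer: NB

Derivation:
Op 1: add NA@69 -> ring=[69:NA]
Op 2: route key 39: smallest pos >= 39 is 69 -> NA
Op 3: add NB@48 -> ring=[48:NB,69:NA]
Op 4: add NC@35 -> ring=[35:NC,48:NB,69:NA]
Op 5: route key 38: smallest pos >= 38 is 48 -> NB
Op 6: add ND@14 -> ring=[14:ND,35:NC,48:NB,69:NA]
Op 7: route key 53: smallest pos >= 53 is 69 -> NA
Op 8: add NE@92 -> ring=[14:ND,35:NC,48:NB,69:NA,92:NE]
Op 9: route key 52: smallest pos >= 52 is 69 -> NA
Op 10: add NF@77 -> ring=[14:ND,35:NC,48:NB,69:NA,77:NF,92:NE]
Final route key 48: smallest pos >= 48 is 48 -> NB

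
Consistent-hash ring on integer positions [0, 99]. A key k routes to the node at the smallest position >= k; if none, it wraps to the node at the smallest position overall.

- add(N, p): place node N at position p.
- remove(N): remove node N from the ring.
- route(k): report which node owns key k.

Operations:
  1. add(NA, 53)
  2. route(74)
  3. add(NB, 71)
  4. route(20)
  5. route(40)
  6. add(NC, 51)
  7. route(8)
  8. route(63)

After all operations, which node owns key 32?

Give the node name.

Op 1: add NA@53 -> ring=[53:NA]
Op 2: route key 74: none >= 74, wrap to smallest pos 53 -> NA
Op 3: add NB@71 -> ring=[53:NA,71:NB]
Op 4: route key 20: smallest pos >= 20 is 53 -> NA
Op 5: route key 40: smallest pos >= 40 is 53 -> NA
Op 6: add NC@51 -> ring=[51:NC,53:NA,71:NB]
Op 7: route key 8: smallest pos >= 8 is 51 -> NC
Op 8: route key 63: smallest pos >= 63 is 71 -> NB
Final route key 32: smallest pos >= 32 is 51 -> NC

Answer: NC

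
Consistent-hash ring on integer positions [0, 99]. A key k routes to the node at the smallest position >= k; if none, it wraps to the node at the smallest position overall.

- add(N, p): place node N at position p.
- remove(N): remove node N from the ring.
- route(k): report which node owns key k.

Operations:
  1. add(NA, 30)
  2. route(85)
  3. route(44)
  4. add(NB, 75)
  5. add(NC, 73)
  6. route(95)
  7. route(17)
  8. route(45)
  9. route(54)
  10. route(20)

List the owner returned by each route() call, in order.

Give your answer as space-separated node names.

Op 1: add NA@30 -> ring=[30:NA]
Op 2: route key 85: none >= 85, wrap to smallest pos 30 -> NA
Op 3: route key 44: none >= 44, wrap to smallest pos 30 -> NA
Op 4: add NB@75 -> ring=[30:NA,75:NB]
Op 5: add NC@73 -> ring=[30:NA,73:NC,75:NB]
Op 6: route key 95: none >= 95, wrap to smallest pos 30 -> NA
Op 7: route key 17: smallest pos >= 17 is 30 -> NA
Op 8: route key 45: smallest pos >= 45 is 73 -> NC
Op 9: route key 54: smallest pos >= 54 is 73 -> NC
Op 10: route key 20: smallest pos >= 20 is 30 -> NA

Answer: NA NA NA NA NC NC NA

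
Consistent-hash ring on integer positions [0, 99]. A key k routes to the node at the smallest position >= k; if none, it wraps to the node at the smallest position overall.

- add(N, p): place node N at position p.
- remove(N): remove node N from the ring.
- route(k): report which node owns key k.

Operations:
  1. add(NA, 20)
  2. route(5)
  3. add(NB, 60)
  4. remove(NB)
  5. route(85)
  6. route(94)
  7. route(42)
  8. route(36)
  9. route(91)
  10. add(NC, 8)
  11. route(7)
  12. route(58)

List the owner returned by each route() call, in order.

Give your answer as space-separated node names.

Op 1: add NA@20 -> ring=[20:NA]
Op 2: route key 5: smallest pos >= 5 is 20 -> NA
Op 3: add NB@60 -> ring=[20:NA,60:NB]
Op 4: remove NB -> ring=[20:NA]
Op 5: route key 85: none >= 85, wrap to smallest pos 20 -> NA
Op 6: route key 94: none >= 94, wrap to smallest pos 20 -> NA
Op 7: route key 42: none >= 42, wrap to smallest pos 20 -> NA
Op 8: route key 36: none >= 36, wrap to smallest pos 20 -> NA
Op 9: route key 91: none >= 91, wrap to smallest pos 20 -> NA
Op 10: add NC@8 -> ring=[8:NC,20:NA]
Op 11: route key 7: smallest pos >= 7 is 8 -> NC
Op 12: route key 58: none >= 58, wrap to smallest pos 8 -> NC

Answer: NA NA NA NA NA NA NC NC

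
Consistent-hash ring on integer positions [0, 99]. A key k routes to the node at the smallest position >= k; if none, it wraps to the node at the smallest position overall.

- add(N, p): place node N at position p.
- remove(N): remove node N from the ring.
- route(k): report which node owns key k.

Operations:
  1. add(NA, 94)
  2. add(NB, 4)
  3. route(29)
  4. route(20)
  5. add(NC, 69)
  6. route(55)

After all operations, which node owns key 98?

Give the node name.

Op 1: add NA@94 -> ring=[94:NA]
Op 2: add NB@4 -> ring=[4:NB,94:NA]
Op 3: route key 29: smallest pos >= 29 is 94 -> NA
Op 4: route key 20: smallest pos >= 20 is 94 -> NA
Op 5: add NC@69 -> ring=[4:NB,69:NC,94:NA]
Op 6: route key 55: smallest pos >= 55 is 69 -> NC
Final route key 98: none >= 98, wrap to smallest pos 4 -> NB

Answer: NB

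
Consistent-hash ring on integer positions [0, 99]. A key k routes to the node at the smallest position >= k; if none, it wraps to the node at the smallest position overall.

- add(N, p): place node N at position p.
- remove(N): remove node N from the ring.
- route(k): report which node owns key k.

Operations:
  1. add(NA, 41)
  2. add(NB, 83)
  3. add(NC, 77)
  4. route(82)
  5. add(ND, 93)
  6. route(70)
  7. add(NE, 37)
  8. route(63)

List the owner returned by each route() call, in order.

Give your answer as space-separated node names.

Answer: NB NC NC

Derivation:
Op 1: add NA@41 -> ring=[41:NA]
Op 2: add NB@83 -> ring=[41:NA,83:NB]
Op 3: add NC@77 -> ring=[41:NA,77:NC,83:NB]
Op 4: route key 82: smallest pos >= 82 is 83 -> NB
Op 5: add ND@93 -> ring=[41:NA,77:NC,83:NB,93:ND]
Op 6: route key 70: smallest pos >= 70 is 77 -> NC
Op 7: add NE@37 -> ring=[37:NE,41:NA,77:NC,83:NB,93:ND]
Op 8: route key 63: smallest pos >= 63 is 77 -> NC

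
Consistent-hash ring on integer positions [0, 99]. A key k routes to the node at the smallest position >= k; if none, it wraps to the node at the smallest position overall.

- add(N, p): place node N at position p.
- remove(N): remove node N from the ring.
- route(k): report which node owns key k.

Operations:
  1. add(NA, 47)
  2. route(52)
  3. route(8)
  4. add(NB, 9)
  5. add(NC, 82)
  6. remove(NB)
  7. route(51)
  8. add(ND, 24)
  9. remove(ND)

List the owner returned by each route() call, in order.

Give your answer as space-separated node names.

Op 1: add NA@47 -> ring=[47:NA]
Op 2: route key 52: none >= 52, wrap to smallest pos 47 -> NA
Op 3: route key 8: smallest pos >= 8 is 47 -> NA
Op 4: add NB@9 -> ring=[9:NB,47:NA]
Op 5: add NC@82 -> ring=[9:NB,47:NA,82:NC]
Op 6: remove NB -> ring=[47:NA,82:NC]
Op 7: route key 51: smallest pos >= 51 is 82 -> NC
Op 8: add ND@24 -> ring=[24:ND,47:NA,82:NC]
Op 9: remove ND -> ring=[47:NA,82:NC]

Answer: NA NA NC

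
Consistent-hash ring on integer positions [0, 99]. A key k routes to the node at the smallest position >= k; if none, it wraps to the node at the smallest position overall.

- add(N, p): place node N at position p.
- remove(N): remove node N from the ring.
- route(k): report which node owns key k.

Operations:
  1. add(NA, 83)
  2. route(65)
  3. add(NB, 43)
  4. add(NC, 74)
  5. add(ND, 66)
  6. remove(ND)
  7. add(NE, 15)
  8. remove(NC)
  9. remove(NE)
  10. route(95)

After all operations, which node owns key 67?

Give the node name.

Answer: NA

Derivation:
Op 1: add NA@83 -> ring=[83:NA]
Op 2: route key 65: smallest pos >= 65 is 83 -> NA
Op 3: add NB@43 -> ring=[43:NB,83:NA]
Op 4: add NC@74 -> ring=[43:NB,74:NC,83:NA]
Op 5: add ND@66 -> ring=[43:NB,66:ND,74:NC,83:NA]
Op 6: remove ND -> ring=[43:NB,74:NC,83:NA]
Op 7: add NE@15 -> ring=[15:NE,43:NB,74:NC,83:NA]
Op 8: remove NC -> ring=[15:NE,43:NB,83:NA]
Op 9: remove NE -> ring=[43:NB,83:NA]
Op 10: route key 95: none >= 95, wrap to smallest pos 43 -> NB
Final route key 67: smallest pos >= 67 is 83 -> NA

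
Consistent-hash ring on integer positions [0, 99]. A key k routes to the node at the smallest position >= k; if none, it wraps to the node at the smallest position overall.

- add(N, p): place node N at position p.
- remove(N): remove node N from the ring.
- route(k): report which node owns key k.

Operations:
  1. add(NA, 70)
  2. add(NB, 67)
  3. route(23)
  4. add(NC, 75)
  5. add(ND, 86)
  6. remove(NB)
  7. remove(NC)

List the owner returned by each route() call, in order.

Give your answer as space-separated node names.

Op 1: add NA@70 -> ring=[70:NA]
Op 2: add NB@67 -> ring=[67:NB,70:NA]
Op 3: route key 23: smallest pos >= 23 is 67 -> NB
Op 4: add NC@75 -> ring=[67:NB,70:NA,75:NC]
Op 5: add ND@86 -> ring=[67:NB,70:NA,75:NC,86:ND]
Op 6: remove NB -> ring=[70:NA,75:NC,86:ND]
Op 7: remove NC -> ring=[70:NA,86:ND]

Answer: NB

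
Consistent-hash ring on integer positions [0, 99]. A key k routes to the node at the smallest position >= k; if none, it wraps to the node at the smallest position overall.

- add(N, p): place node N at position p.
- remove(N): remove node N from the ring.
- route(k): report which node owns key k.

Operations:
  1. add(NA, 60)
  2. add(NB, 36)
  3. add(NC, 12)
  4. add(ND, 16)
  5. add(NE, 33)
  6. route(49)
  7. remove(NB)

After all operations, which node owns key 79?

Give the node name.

Op 1: add NA@60 -> ring=[60:NA]
Op 2: add NB@36 -> ring=[36:NB,60:NA]
Op 3: add NC@12 -> ring=[12:NC,36:NB,60:NA]
Op 4: add ND@16 -> ring=[12:NC,16:ND,36:NB,60:NA]
Op 5: add NE@33 -> ring=[12:NC,16:ND,33:NE,36:NB,60:NA]
Op 6: route key 49: smallest pos >= 49 is 60 -> NA
Op 7: remove NB -> ring=[12:NC,16:ND,33:NE,60:NA]
Final route key 79: none >= 79, wrap to smallest pos 12 -> NC

Answer: NC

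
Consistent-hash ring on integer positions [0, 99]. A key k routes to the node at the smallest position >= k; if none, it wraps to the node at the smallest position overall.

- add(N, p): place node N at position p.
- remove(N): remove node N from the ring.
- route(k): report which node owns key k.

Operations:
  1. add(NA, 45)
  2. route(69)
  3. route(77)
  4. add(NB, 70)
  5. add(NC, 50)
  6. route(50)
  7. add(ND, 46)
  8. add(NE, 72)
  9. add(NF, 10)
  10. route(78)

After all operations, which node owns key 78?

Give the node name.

Op 1: add NA@45 -> ring=[45:NA]
Op 2: route key 69: none >= 69, wrap to smallest pos 45 -> NA
Op 3: route key 77: none >= 77, wrap to smallest pos 45 -> NA
Op 4: add NB@70 -> ring=[45:NA,70:NB]
Op 5: add NC@50 -> ring=[45:NA,50:NC,70:NB]
Op 6: route key 50: smallest pos >= 50 is 50 -> NC
Op 7: add ND@46 -> ring=[45:NA,46:ND,50:NC,70:NB]
Op 8: add NE@72 -> ring=[45:NA,46:ND,50:NC,70:NB,72:NE]
Op 9: add NF@10 -> ring=[10:NF,45:NA,46:ND,50:NC,70:NB,72:NE]
Op 10: route key 78: none >= 78, wrap to smallest pos 10 -> NF
Final route key 78: none >= 78, wrap to smallest pos 10 -> NF

Answer: NF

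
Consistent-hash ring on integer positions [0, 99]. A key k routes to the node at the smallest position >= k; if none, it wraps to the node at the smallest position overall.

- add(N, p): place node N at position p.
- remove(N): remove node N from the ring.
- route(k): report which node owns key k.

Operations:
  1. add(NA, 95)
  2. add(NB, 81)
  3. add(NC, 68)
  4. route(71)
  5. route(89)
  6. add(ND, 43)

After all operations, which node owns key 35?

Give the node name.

Answer: ND

Derivation:
Op 1: add NA@95 -> ring=[95:NA]
Op 2: add NB@81 -> ring=[81:NB,95:NA]
Op 3: add NC@68 -> ring=[68:NC,81:NB,95:NA]
Op 4: route key 71: smallest pos >= 71 is 81 -> NB
Op 5: route key 89: smallest pos >= 89 is 95 -> NA
Op 6: add ND@43 -> ring=[43:ND,68:NC,81:NB,95:NA]
Final route key 35: smallest pos >= 35 is 43 -> ND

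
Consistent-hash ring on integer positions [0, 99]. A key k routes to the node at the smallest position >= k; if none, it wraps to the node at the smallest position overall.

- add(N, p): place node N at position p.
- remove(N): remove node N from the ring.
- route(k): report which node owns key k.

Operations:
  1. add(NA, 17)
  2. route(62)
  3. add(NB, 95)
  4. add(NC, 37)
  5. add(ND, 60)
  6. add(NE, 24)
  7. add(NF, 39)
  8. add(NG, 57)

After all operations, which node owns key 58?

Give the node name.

Op 1: add NA@17 -> ring=[17:NA]
Op 2: route key 62: none >= 62, wrap to smallest pos 17 -> NA
Op 3: add NB@95 -> ring=[17:NA,95:NB]
Op 4: add NC@37 -> ring=[17:NA,37:NC,95:NB]
Op 5: add ND@60 -> ring=[17:NA,37:NC,60:ND,95:NB]
Op 6: add NE@24 -> ring=[17:NA,24:NE,37:NC,60:ND,95:NB]
Op 7: add NF@39 -> ring=[17:NA,24:NE,37:NC,39:NF,60:ND,95:NB]
Op 8: add NG@57 -> ring=[17:NA,24:NE,37:NC,39:NF,57:NG,60:ND,95:NB]
Final route key 58: smallest pos >= 58 is 60 -> ND

Answer: ND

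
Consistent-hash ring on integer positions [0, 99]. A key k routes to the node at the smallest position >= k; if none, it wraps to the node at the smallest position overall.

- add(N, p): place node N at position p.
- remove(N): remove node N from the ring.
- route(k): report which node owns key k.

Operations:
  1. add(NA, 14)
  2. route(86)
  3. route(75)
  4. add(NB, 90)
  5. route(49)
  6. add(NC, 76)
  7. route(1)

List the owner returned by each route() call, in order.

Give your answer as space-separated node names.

Answer: NA NA NB NA

Derivation:
Op 1: add NA@14 -> ring=[14:NA]
Op 2: route key 86: none >= 86, wrap to smallest pos 14 -> NA
Op 3: route key 75: none >= 75, wrap to smallest pos 14 -> NA
Op 4: add NB@90 -> ring=[14:NA,90:NB]
Op 5: route key 49: smallest pos >= 49 is 90 -> NB
Op 6: add NC@76 -> ring=[14:NA,76:NC,90:NB]
Op 7: route key 1: smallest pos >= 1 is 14 -> NA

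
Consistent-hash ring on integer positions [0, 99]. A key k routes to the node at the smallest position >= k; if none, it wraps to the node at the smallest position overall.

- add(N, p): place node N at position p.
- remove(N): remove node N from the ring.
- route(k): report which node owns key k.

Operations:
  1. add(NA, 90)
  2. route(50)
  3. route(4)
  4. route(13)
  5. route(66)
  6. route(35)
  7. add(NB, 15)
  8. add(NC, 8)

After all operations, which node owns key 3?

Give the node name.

Answer: NC

Derivation:
Op 1: add NA@90 -> ring=[90:NA]
Op 2: route key 50: smallest pos >= 50 is 90 -> NA
Op 3: route key 4: smallest pos >= 4 is 90 -> NA
Op 4: route key 13: smallest pos >= 13 is 90 -> NA
Op 5: route key 66: smallest pos >= 66 is 90 -> NA
Op 6: route key 35: smallest pos >= 35 is 90 -> NA
Op 7: add NB@15 -> ring=[15:NB,90:NA]
Op 8: add NC@8 -> ring=[8:NC,15:NB,90:NA]
Final route key 3: smallest pos >= 3 is 8 -> NC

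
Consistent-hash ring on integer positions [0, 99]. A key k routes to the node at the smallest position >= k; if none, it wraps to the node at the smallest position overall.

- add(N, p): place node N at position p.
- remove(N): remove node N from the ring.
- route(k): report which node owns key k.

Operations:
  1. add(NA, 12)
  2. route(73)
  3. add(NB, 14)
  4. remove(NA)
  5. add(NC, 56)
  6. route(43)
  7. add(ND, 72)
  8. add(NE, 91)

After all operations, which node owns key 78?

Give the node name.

Answer: NE

Derivation:
Op 1: add NA@12 -> ring=[12:NA]
Op 2: route key 73: none >= 73, wrap to smallest pos 12 -> NA
Op 3: add NB@14 -> ring=[12:NA,14:NB]
Op 4: remove NA -> ring=[14:NB]
Op 5: add NC@56 -> ring=[14:NB,56:NC]
Op 6: route key 43: smallest pos >= 43 is 56 -> NC
Op 7: add ND@72 -> ring=[14:NB,56:NC,72:ND]
Op 8: add NE@91 -> ring=[14:NB,56:NC,72:ND,91:NE]
Final route key 78: smallest pos >= 78 is 91 -> NE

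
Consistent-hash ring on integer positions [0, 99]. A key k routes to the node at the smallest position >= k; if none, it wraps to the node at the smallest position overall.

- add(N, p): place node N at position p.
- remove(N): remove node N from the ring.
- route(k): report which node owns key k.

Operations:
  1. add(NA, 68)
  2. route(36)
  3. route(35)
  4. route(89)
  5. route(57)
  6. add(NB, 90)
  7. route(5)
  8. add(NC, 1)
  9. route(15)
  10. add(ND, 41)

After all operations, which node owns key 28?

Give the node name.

Op 1: add NA@68 -> ring=[68:NA]
Op 2: route key 36: smallest pos >= 36 is 68 -> NA
Op 3: route key 35: smallest pos >= 35 is 68 -> NA
Op 4: route key 89: none >= 89, wrap to smallest pos 68 -> NA
Op 5: route key 57: smallest pos >= 57 is 68 -> NA
Op 6: add NB@90 -> ring=[68:NA,90:NB]
Op 7: route key 5: smallest pos >= 5 is 68 -> NA
Op 8: add NC@1 -> ring=[1:NC,68:NA,90:NB]
Op 9: route key 15: smallest pos >= 15 is 68 -> NA
Op 10: add ND@41 -> ring=[1:NC,41:ND,68:NA,90:NB]
Final route key 28: smallest pos >= 28 is 41 -> ND

Answer: ND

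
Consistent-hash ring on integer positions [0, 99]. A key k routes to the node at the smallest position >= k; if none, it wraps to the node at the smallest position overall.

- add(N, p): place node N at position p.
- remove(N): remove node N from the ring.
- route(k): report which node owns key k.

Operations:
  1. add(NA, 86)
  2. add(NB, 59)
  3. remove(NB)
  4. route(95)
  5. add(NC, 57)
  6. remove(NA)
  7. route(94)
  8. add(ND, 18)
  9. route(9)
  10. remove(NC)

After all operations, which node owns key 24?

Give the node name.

Answer: ND

Derivation:
Op 1: add NA@86 -> ring=[86:NA]
Op 2: add NB@59 -> ring=[59:NB,86:NA]
Op 3: remove NB -> ring=[86:NA]
Op 4: route key 95: none >= 95, wrap to smallest pos 86 -> NA
Op 5: add NC@57 -> ring=[57:NC,86:NA]
Op 6: remove NA -> ring=[57:NC]
Op 7: route key 94: none >= 94, wrap to smallest pos 57 -> NC
Op 8: add ND@18 -> ring=[18:ND,57:NC]
Op 9: route key 9: smallest pos >= 9 is 18 -> ND
Op 10: remove NC -> ring=[18:ND]
Final route key 24: none >= 24, wrap to smallest pos 18 -> ND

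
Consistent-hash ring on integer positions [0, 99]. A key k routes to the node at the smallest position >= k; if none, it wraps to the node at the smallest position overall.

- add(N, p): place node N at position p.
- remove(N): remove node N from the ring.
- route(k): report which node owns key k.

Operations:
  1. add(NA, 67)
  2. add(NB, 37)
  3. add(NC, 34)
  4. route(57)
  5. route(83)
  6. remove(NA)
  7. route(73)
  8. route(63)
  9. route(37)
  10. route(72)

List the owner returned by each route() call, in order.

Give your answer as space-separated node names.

Op 1: add NA@67 -> ring=[67:NA]
Op 2: add NB@37 -> ring=[37:NB,67:NA]
Op 3: add NC@34 -> ring=[34:NC,37:NB,67:NA]
Op 4: route key 57: smallest pos >= 57 is 67 -> NA
Op 5: route key 83: none >= 83, wrap to smallest pos 34 -> NC
Op 6: remove NA -> ring=[34:NC,37:NB]
Op 7: route key 73: none >= 73, wrap to smallest pos 34 -> NC
Op 8: route key 63: none >= 63, wrap to smallest pos 34 -> NC
Op 9: route key 37: smallest pos >= 37 is 37 -> NB
Op 10: route key 72: none >= 72, wrap to smallest pos 34 -> NC

Answer: NA NC NC NC NB NC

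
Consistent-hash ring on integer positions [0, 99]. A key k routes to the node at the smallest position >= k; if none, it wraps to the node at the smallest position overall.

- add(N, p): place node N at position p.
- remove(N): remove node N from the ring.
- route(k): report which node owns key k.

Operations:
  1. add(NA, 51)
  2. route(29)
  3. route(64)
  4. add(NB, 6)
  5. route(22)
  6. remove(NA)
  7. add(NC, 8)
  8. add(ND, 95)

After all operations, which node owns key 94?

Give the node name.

Op 1: add NA@51 -> ring=[51:NA]
Op 2: route key 29: smallest pos >= 29 is 51 -> NA
Op 3: route key 64: none >= 64, wrap to smallest pos 51 -> NA
Op 4: add NB@6 -> ring=[6:NB,51:NA]
Op 5: route key 22: smallest pos >= 22 is 51 -> NA
Op 6: remove NA -> ring=[6:NB]
Op 7: add NC@8 -> ring=[6:NB,8:NC]
Op 8: add ND@95 -> ring=[6:NB,8:NC,95:ND]
Final route key 94: smallest pos >= 94 is 95 -> ND

Answer: ND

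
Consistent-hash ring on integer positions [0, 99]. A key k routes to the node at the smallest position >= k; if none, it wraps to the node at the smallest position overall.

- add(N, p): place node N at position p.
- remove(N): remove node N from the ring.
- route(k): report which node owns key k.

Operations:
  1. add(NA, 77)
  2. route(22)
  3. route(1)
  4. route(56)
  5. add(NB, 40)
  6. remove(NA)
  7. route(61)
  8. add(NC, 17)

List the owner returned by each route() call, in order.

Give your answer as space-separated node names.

Op 1: add NA@77 -> ring=[77:NA]
Op 2: route key 22: smallest pos >= 22 is 77 -> NA
Op 3: route key 1: smallest pos >= 1 is 77 -> NA
Op 4: route key 56: smallest pos >= 56 is 77 -> NA
Op 5: add NB@40 -> ring=[40:NB,77:NA]
Op 6: remove NA -> ring=[40:NB]
Op 7: route key 61: none >= 61, wrap to smallest pos 40 -> NB
Op 8: add NC@17 -> ring=[17:NC,40:NB]

Answer: NA NA NA NB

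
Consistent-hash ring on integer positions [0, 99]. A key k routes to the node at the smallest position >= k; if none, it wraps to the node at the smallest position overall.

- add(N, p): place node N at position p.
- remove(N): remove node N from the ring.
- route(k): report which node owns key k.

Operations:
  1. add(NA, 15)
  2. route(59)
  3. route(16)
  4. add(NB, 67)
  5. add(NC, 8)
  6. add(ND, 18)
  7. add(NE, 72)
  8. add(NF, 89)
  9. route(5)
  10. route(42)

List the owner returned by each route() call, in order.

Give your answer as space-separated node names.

Answer: NA NA NC NB

Derivation:
Op 1: add NA@15 -> ring=[15:NA]
Op 2: route key 59: none >= 59, wrap to smallest pos 15 -> NA
Op 3: route key 16: none >= 16, wrap to smallest pos 15 -> NA
Op 4: add NB@67 -> ring=[15:NA,67:NB]
Op 5: add NC@8 -> ring=[8:NC,15:NA,67:NB]
Op 6: add ND@18 -> ring=[8:NC,15:NA,18:ND,67:NB]
Op 7: add NE@72 -> ring=[8:NC,15:NA,18:ND,67:NB,72:NE]
Op 8: add NF@89 -> ring=[8:NC,15:NA,18:ND,67:NB,72:NE,89:NF]
Op 9: route key 5: smallest pos >= 5 is 8 -> NC
Op 10: route key 42: smallest pos >= 42 is 67 -> NB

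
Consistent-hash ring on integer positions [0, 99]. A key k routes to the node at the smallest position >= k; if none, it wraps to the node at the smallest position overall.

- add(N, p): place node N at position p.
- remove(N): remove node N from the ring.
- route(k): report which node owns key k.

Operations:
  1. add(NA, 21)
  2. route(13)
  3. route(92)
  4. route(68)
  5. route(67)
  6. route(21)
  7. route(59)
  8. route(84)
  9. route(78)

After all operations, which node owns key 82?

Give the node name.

Op 1: add NA@21 -> ring=[21:NA]
Op 2: route key 13: smallest pos >= 13 is 21 -> NA
Op 3: route key 92: none >= 92, wrap to smallest pos 21 -> NA
Op 4: route key 68: none >= 68, wrap to smallest pos 21 -> NA
Op 5: route key 67: none >= 67, wrap to smallest pos 21 -> NA
Op 6: route key 21: smallest pos >= 21 is 21 -> NA
Op 7: route key 59: none >= 59, wrap to smallest pos 21 -> NA
Op 8: route key 84: none >= 84, wrap to smallest pos 21 -> NA
Op 9: route key 78: none >= 78, wrap to smallest pos 21 -> NA
Final route key 82: none >= 82, wrap to smallest pos 21 -> NA

Answer: NA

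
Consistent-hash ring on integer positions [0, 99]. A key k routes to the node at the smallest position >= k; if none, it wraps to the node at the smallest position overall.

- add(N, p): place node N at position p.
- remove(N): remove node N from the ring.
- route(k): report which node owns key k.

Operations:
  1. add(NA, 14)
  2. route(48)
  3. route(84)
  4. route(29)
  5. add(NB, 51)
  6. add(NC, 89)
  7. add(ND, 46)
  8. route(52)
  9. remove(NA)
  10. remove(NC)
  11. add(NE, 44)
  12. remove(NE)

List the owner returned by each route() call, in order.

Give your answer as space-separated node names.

Answer: NA NA NA NC

Derivation:
Op 1: add NA@14 -> ring=[14:NA]
Op 2: route key 48: none >= 48, wrap to smallest pos 14 -> NA
Op 3: route key 84: none >= 84, wrap to smallest pos 14 -> NA
Op 4: route key 29: none >= 29, wrap to smallest pos 14 -> NA
Op 5: add NB@51 -> ring=[14:NA,51:NB]
Op 6: add NC@89 -> ring=[14:NA,51:NB,89:NC]
Op 7: add ND@46 -> ring=[14:NA,46:ND,51:NB,89:NC]
Op 8: route key 52: smallest pos >= 52 is 89 -> NC
Op 9: remove NA -> ring=[46:ND,51:NB,89:NC]
Op 10: remove NC -> ring=[46:ND,51:NB]
Op 11: add NE@44 -> ring=[44:NE,46:ND,51:NB]
Op 12: remove NE -> ring=[46:ND,51:NB]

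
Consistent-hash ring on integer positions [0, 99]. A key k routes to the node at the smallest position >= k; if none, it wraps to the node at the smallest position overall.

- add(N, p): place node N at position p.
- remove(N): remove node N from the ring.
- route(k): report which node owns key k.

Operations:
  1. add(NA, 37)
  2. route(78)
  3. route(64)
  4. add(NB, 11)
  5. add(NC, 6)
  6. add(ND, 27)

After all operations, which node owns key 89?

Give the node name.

Op 1: add NA@37 -> ring=[37:NA]
Op 2: route key 78: none >= 78, wrap to smallest pos 37 -> NA
Op 3: route key 64: none >= 64, wrap to smallest pos 37 -> NA
Op 4: add NB@11 -> ring=[11:NB,37:NA]
Op 5: add NC@6 -> ring=[6:NC,11:NB,37:NA]
Op 6: add ND@27 -> ring=[6:NC,11:NB,27:ND,37:NA]
Final route key 89: none >= 89, wrap to smallest pos 6 -> NC

Answer: NC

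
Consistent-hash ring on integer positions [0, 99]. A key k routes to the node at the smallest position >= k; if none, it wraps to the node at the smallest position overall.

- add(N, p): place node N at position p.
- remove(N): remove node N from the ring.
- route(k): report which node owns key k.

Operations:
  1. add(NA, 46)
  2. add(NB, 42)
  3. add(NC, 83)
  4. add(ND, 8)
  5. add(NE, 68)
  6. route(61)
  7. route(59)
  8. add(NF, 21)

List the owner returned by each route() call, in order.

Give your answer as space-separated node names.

Op 1: add NA@46 -> ring=[46:NA]
Op 2: add NB@42 -> ring=[42:NB,46:NA]
Op 3: add NC@83 -> ring=[42:NB,46:NA,83:NC]
Op 4: add ND@8 -> ring=[8:ND,42:NB,46:NA,83:NC]
Op 5: add NE@68 -> ring=[8:ND,42:NB,46:NA,68:NE,83:NC]
Op 6: route key 61: smallest pos >= 61 is 68 -> NE
Op 7: route key 59: smallest pos >= 59 is 68 -> NE
Op 8: add NF@21 -> ring=[8:ND,21:NF,42:NB,46:NA,68:NE,83:NC]

Answer: NE NE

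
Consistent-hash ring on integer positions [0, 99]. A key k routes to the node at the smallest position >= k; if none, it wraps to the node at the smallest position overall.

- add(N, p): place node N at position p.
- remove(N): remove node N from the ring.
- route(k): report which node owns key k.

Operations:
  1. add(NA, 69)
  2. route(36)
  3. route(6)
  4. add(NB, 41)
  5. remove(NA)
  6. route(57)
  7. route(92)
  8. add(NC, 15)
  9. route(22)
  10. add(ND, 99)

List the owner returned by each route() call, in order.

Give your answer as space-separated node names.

Op 1: add NA@69 -> ring=[69:NA]
Op 2: route key 36: smallest pos >= 36 is 69 -> NA
Op 3: route key 6: smallest pos >= 6 is 69 -> NA
Op 4: add NB@41 -> ring=[41:NB,69:NA]
Op 5: remove NA -> ring=[41:NB]
Op 6: route key 57: none >= 57, wrap to smallest pos 41 -> NB
Op 7: route key 92: none >= 92, wrap to smallest pos 41 -> NB
Op 8: add NC@15 -> ring=[15:NC,41:NB]
Op 9: route key 22: smallest pos >= 22 is 41 -> NB
Op 10: add ND@99 -> ring=[15:NC,41:NB,99:ND]

Answer: NA NA NB NB NB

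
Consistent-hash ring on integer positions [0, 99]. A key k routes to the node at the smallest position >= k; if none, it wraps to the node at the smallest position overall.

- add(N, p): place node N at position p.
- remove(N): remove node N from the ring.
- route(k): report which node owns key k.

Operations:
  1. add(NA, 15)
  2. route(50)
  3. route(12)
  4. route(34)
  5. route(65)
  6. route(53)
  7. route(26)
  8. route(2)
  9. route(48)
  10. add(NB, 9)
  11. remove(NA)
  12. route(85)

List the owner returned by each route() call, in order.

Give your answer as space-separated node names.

Op 1: add NA@15 -> ring=[15:NA]
Op 2: route key 50: none >= 50, wrap to smallest pos 15 -> NA
Op 3: route key 12: smallest pos >= 12 is 15 -> NA
Op 4: route key 34: none >= 34, wrap to smallest pos 15 -> NA
Op 5: route key 65: none >= 65, wrap to smallest pos 15 -> NA
Op 6: route key 53: none >= 53, wrap to smallest pos 15 -> NA
Op 7: route key 26: none >= 26, wrap to smallest pos 15 -> NA
Op 8: route key 2: smallest pos >= 2 is 15 -> NA
Op 9: route key 48: none >= 48, wrap to smallest pos 15 -> NA
Op 10: add NB@9 -> ring=[9:NB,15:NA]
Op 11: remove NA -> ring=[9:NB]
Op 12: route key 85: none >= 85, wrap to smallest pos 9 -> NB

Answer: NA NA NA NA NA NA NA NA NB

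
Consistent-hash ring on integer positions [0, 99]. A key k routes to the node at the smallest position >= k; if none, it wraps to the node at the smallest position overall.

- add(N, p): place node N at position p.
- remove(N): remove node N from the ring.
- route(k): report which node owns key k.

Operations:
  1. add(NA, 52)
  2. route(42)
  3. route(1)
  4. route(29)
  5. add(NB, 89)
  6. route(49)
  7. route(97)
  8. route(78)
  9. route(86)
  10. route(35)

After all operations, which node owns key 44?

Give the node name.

Op 1: add NA@52 -> ring=[52:NA]
Op 2: route key 42: smallest pos >= 42 is 52 -> NA
Op 3: route key 1: smallest pos >= 1 is 52 -> NA
Op 4: route key 29: smallest pos >= 29 is 52 -> NA
Op 5: add NB@89 -> ring=[52:NA,89:NB]
Op 6: route key 49: smallest pos >= 49 is 52 -> NA
Op 7: route key 97: none >= 97, wrap to smallest pos 52 -> NA
Op 8: route key 78: smallest pos >= 78 is 89 -> NB
Op 9: route key 86: smallest pos >= 86 is 89 -> NB
Op 10: route key 35: smallest pos >= 35 is 52 -> NA
Final route key 44: smallest pos >= 44 is 52 -> NA

Answer: NA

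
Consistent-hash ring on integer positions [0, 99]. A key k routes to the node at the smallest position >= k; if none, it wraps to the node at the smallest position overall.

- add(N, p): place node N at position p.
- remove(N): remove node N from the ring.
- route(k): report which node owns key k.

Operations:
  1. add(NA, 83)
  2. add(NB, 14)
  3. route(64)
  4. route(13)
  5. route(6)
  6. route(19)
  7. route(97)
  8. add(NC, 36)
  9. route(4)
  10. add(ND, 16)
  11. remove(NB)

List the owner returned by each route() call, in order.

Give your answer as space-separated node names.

Answer: NA NB NB NA NB NB

Derivation:
Op 1: add NA@83 -> ring=[83:NA]
Op 2: add NB@14 -> ring=[14:NB,83:NA]
Op 3: route key 64: smallest pos >= 64 is 83 -> NA
Op 4: route key 13: smallest pos >= 13 is 14 -> NB
Op 5: route key 6: smallest pos >= 6 is 14 -> NB
Op 6: route key 19: smallest pos >= 19 is 83 -> NA
Op 7: route key 97: none >= 97, wrap to smallest pos 14 -> NB
Op 8: add NC@36 -> ring=[14:NB,36:NC,83:NA]
Op 9: route key 4: smallest pos >= 4 is 14 -> NB
Op 10: add ND@16 -> ring=[14:NB,16:ND,36:NC,83:NA]
Op 11: remove NB -> ring=[16:ND,36:NC,83:NA]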